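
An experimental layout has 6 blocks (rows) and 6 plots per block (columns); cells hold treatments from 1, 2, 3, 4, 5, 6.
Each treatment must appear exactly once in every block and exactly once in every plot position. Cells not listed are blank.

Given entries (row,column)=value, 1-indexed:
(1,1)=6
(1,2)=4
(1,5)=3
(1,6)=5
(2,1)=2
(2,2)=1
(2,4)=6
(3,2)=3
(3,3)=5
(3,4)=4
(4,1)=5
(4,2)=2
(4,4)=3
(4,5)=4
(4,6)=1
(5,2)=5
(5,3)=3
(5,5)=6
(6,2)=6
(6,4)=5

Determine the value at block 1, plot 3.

1

Block 2, plot 3: block 2 has {1, 2, 6} and plot 3 has {3, 5}, leaving only 4.
Block 2, plot 5: block 2 has {1, 2, 4, 6} and plot 5 has {3, 4, 6}, leaving only 5.
Block 2, plot 6: block 2 has {1, 2, 4, 5, 6} and plot 6 has {1, 5}, leaving only 3.
Block 3, plot 1: block 3 has {3, 4, 5} and plot 1 has {2, 5, 6}, leaving only 1.
Block 3, plot 5: block 3 has {1, 3, 4, 5} and plot 5 has {3, 4, 5, 6}, leaving only 2.
Block 3, plot 6: block 3 has {1, 2, 3, 4, 5} and plot 6 has {1, 3, 5}, leaving only 6.
Block 4, plot 3: block 4 has {1, 2, 3, 4, 5} and plot 3 has {3, 4, 5}, leaving only 6.
Block 5, plot 1: block 5 has {3, 5, 6} and plot 1 has {1, 2, 5, 6}, leaving only 4.
Block 5, plot 6: block 5 has {3, 4, 5, 6} and plot 6 has {1, 3, 5, 6}, leaving only 2.
Block 5, plot 4: block 5 has {2, 3, 4, 5, 6} and plot 4 has {3, 4, 5, 6}, leaving only 1.
Block 1, plot 4: block 1 has {3, 4, 5, 6} and plot 4 has {1, 3, 4, 5, 6}, leaving only 2.
Block 1 already has {2, 3, 4, 5, 6} and plot 3 already has {3, 4, 5, 6}, so block 1, plot 3 must be 1.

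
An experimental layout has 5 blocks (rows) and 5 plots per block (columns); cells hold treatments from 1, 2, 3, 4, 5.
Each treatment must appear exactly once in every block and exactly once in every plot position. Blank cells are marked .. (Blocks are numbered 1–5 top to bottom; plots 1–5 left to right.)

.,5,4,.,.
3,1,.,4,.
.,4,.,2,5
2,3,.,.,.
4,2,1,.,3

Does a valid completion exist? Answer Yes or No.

Block 1, plot 1: block 1 has {4, 5} and plot 1 has {2, 3, 4}, so it must be 1.
Now block 3, plot 1: block 3 together with plot 1 already contain {1, 2, 3, 4, 5} — every symbol — so nothing can go there. The grid has no valid completion.

No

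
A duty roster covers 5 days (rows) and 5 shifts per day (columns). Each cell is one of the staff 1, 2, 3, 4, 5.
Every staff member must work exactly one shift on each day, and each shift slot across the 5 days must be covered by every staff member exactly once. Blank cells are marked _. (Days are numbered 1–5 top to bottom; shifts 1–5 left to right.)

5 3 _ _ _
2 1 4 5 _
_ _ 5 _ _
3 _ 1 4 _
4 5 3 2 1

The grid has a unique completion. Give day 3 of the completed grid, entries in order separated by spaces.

Day 3, shift 1: day 3 has {5} and shift 1 has {2, 3, 4, 5}, leaving only 1.
Day 3, shift 4: day 3 has {1, 5} and shift 4 has {2, 4, 5}, leaving only 3.
Day 1, shift 3: day 1 has {3, 5} and shift 3 has {1, 3, 4, 5}, leaving only 2.
Day 1, shift 4: day 1 has {2, 3, 5} and shift 4 has {2, 3, 4, 5}, leaving only 1.
Day 1, shift 5: day 1 has {1, 2, 3, 5} and shift 5 has {1}, leaving only 4.
Day 3, shift 5: day 3 has {1, 3, 5} and shift 5 has {1, 4}, leaving only 2.
Day 3, shift 2: day 3 has {1, 2, 3, 5} and shift 2 has {1, 3, 5}, leaving only 4.
So day 3 reads: 1 4 5 3 2.

1 4 5 3 2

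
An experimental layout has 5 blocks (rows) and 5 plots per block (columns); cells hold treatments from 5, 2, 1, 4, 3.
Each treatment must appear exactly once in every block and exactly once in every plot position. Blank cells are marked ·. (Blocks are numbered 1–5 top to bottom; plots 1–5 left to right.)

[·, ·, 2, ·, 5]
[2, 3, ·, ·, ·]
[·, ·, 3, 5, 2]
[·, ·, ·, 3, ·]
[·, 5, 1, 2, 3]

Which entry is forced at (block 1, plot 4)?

4

Block 5, plot 1: block 5 has {5, 2, 1, 3} and plot 1 has {2}, leaving only 4.
Block 3, plot 1: block 3 has {5, 2, 3} and plot 1 has {2, 4}, leaving only 1.
Block 1, plot 1: block 1 has {5, 2} and plot 1 has {2, 1, 4}, leaving only 3.
Block 3, plot 2: block 3 has {5, 2, 1, 3} and plot 2 has {5, 3}, leaving only 4.
Block 1, plot 2: block 1 has {5, 2, 3} and plot 2 has {5, 4, 3}, leaving only 1.
Block 1 already has {5, 2, 1, 3} and plot 4 already has {5, 2, 3}, so block 1, plot 4 must be 4.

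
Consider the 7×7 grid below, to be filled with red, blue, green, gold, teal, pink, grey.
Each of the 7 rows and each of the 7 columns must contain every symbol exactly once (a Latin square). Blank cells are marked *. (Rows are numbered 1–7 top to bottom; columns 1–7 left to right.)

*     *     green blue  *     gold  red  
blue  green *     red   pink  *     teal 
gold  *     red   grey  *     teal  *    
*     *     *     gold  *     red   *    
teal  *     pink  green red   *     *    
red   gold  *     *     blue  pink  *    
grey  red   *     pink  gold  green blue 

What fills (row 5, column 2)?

Row 1, column 1: row 1 has {red, blue, green, gold} and column 1 has {red, blue, gold, teal, grey}, leaving only pink.
Row 2, column 6: row 2 has {red, blue, green, teal, pink} and column 6 has {red, green, gold, teal, pink}, leaving only grey.
Row 2, column 3: row 2 has {red, blue, green, teal, pink, grey} and column 3 has {red, green, pink}, leaving only gold.
Row 3, column 5: row 3 has {red, gold, teal, grey} and column 5 has {red, blue, gold, pink}, leaving only green.
Row 3, column 7: row 3 has {red, green, gold, teal, grey} and column 7 has {red, blue, teal}, leaving only pink.
Row 3, column 2: row 3 has {red, green, gold, teal, pink, grey} and column 2 has {red, green, gold}, leaving only blue.
Row 5 already has {red, green, teal, pink} and column 2 already has {red, blue, green, gold}, so row 5, column 2 must be grey.

grey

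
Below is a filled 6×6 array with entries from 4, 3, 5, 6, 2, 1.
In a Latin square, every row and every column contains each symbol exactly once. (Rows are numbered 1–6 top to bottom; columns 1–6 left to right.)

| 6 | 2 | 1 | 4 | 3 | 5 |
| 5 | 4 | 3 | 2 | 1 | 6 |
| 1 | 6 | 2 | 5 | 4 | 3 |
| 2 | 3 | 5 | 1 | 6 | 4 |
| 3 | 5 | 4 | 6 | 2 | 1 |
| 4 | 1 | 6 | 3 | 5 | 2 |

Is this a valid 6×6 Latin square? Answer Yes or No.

Each row is a permutation of the 6 symbols, and so is each column.

Yes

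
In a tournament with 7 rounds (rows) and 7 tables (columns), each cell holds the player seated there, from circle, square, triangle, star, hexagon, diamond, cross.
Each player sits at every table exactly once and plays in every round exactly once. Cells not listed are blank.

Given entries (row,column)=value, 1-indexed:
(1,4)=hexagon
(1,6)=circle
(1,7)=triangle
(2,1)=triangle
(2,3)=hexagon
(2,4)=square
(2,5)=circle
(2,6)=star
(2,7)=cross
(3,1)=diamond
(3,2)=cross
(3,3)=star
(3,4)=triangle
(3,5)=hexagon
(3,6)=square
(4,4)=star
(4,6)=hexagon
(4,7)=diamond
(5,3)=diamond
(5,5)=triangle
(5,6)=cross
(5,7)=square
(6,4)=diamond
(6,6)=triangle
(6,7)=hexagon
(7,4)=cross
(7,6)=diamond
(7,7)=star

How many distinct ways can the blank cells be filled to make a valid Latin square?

6

Round 1, table 1: eliminating its round and table leaves {square, star, cross}.
Round 1, table 2: eliminating its round and table leaves {square, star, diamond}.
Round 1, table 3: eliminating its round and table leaves {square, cross}.
Round 1, table 5: eliminating its round and table leaves {square, star, diamond, cross}.
Round 2, table 2: eliminating its round and table leaves {diamond}.
Round 3, table 7: eliminating its round and table leaves {circle}.
Round 4, table 1: eliminating its round and table leaves {circle, square, cross}.
Round 4, table 2: eliminating its round and table leaves {circle, square, triangle}.
Round 4, table 3: eliminating its round and table leaves {circle, square, triangle, cross}.
Round 4, table 5: eliminating its round and table leaves {square, cross}.
Round 5, table 1: eliminating its round and table leaves {circle, star, hexagon}.
Round 5, table 2: eliminating its round and table leaves {circle, star, hexagon}.
Round 5, table 4: eliminating its round and table leaves {circle}.
Round 6, table 1: eliminating its round and table leaves {circle, square, star, cross}.
Round 6, table 2: eliminating its round and table leaves {circle, square, star}.
Round 6, table 3: eliminating its round and table leaves {circle, square, cross}.
Round 6, table 5: eliminating its round and table leaves {square, star, cross}.
Round 7, table 1: eliminating its round and table leaves {circle, square, hexagon}.
Round 7, table 2: eliminating its round and table leaves {circle, square, triangle, hexagon}.
Round 7, table 3: eliminating its round and table leaves {circle, square, triangle}.
Round 7, table 5: eliminating its round and table leaves {square}.
Enumerating the assignments across these blanks that avoid any round or table repeat gives 6 completions.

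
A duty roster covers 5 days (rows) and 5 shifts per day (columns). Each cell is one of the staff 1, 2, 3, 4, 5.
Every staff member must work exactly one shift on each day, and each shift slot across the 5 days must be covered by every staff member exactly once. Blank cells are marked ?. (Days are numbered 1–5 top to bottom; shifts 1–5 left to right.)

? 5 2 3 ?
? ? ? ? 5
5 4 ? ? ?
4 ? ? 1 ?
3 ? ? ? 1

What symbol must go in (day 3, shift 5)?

3

Day 1, shift 1: day 1 has {2, 3, 5} and shift 1 has {3, 4, 5}, leaving only 1.
Day 1, shift 5: day 1 has {1, 2, 3, 5} and shift 5 has {1, 5}, leaving only 4.
Day 2, shift 1: day 2 has {5} and shift 1 has {1, 3, 4, 5}, leaving only 2.
Day 2, shift 4: day 2 has {2, 5} and shift 4 has {1, 3}, leaving only 4.
Day 3, shift 4: day 3 has {4, 5} and shift 4 has {1, 3, 4}, leaving only 2.
Day 3 already has {2, 4, 5} and shift 5 already has {1, 4, 5}, so day 3, shift 5 must be 3.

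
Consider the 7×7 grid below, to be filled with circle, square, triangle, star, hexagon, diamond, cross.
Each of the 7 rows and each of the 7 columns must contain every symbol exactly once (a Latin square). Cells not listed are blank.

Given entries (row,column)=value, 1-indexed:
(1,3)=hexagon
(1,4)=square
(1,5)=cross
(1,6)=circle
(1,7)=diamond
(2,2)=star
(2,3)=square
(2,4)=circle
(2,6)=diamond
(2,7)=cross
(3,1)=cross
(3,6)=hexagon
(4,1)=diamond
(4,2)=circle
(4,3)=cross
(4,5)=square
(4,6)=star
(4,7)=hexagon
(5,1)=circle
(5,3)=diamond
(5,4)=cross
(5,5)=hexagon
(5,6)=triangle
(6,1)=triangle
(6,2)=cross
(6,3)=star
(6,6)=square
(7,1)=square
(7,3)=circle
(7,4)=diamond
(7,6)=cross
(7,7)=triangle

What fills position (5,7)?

star

Row 1, column 1: row 1 has {circle, square, hexagon, diamond, cross} and column 1 has {circle, square, triangle, diamond, cross}, leaving only star.
Row 1, column 2: row 1 has {circle, square, star, hexagon, diamond, cross} and column 2 has {circle, star, cross}, leaving only triangle.
Row 2, column 1: row 2 has {circle, square, star, diamond, cross} and column 1 has {circle, square, triangle, star, diamond, cross}, leaving only hexagon.
Row 2, column 5: row 2 has {circle, square, star, hexagon, diamond, cross} and column 5 has {square, hexagon, cross}, leaving only triangle.
Row 3, column 3: row 3 has {hexagon, cross} and column 3 has {circle, square, star, hexagon, diamond, cross}, leaving only triangle.
Row 3, column 4: row 3 has {triangle, hexagon, cross} and column 4 has {circle, square, diamond, cross}, leaving only star.
Row 4, column 4: row 4 has {circle, square, star, hexagon, diamond, cross} and column 4 has {circle, square, star, diamond, cross}, leaving only triangle.
Row 5, column 2: row 5 has {circle, triangle, hexagon, diamond, cross} and column 2 has {circle, triangle, star, cross}, leaving only square.
Row 5 already has {circle, square, triangle, hexagon, diamond, cross} and column 7 already has {triangle, hexagon, diamond, cross}, so row 5, column 7 must be star.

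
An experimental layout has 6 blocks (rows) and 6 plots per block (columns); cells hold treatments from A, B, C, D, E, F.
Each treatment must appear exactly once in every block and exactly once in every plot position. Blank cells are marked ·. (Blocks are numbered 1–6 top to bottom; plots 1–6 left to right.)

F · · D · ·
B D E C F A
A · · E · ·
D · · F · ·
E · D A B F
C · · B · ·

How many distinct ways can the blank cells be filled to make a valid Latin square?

20

Block 1, plot 2: eliminating its block and plot leaves {A, B, C, E}.
Block 1, plot 3: eliminating its block and plot leaves {A, B, C}.
Block 1, plot 5: eliminating its block and plot leaves {A, C, E}.
Block 1, plot 6: eliminating its block and plot leaves {B, C, E}.
Block 3, plot 2: eliminating its block and plot leaves {B, C, F}.
Block 3, plot 3: eliminating its block and plot leaves {B, C, F}.
Block 3, plot 5: eliminating its block and plot leaves {C, D}.
Block 3, plot 6: eliminating its block and plot leaves {B, C, D}.
Block 4, plot 2: eliminating its block and plot leaves {A, B, C, E}.
Block 4, plot 3: eliminating its block and plot leaves {A, B, C}.
Block 4, plot 5: eliminating its block and plot leaves {A, C, E}.
Block 4, plot 6: eliminating its block and plot leaves {B, C, E}.
Block 5, plot 2: eliminating its block and plot leaves {C}.
Block 6, plot 2: eliminating its block and plot leaves {A, E, F}.
Block 6, plot 3: eliminating its block and plot leaves {A, F}.
Block 6, plot 5: eliminating its block and plot leaves {A, D, E}.
Block 6, plot 6: eliminating its block and plot leaves {D, E}.
Enumerating the assignments across these blanks that avoid any block or plot repeat gives 20 completions.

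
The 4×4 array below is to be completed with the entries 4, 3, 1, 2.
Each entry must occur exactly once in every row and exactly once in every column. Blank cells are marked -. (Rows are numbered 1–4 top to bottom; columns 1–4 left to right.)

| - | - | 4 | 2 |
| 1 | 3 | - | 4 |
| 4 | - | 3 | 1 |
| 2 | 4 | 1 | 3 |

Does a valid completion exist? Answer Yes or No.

No row or column among the givens repeats a symbol, and propagating forced cells runs into no contradiction.
One valid completion exists (for instance, 3 1 4 2 / 1 3 2 4 / 4 2 3 1 / 2 4 1 3).

Yes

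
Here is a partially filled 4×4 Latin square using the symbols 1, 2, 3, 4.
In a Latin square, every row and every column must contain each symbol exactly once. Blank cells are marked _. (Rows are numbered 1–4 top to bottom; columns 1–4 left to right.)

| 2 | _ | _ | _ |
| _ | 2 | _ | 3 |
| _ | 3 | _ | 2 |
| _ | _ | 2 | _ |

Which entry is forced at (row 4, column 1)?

3

Row 4, column 1 is narrowed to {1, 3, 4}.
If it were 1, then row 3, column 1 would be left with no valid symbol.
If it were 4, then row 3, column 1 would be left with no valid symbol.
So row 4, column 1 must be 3.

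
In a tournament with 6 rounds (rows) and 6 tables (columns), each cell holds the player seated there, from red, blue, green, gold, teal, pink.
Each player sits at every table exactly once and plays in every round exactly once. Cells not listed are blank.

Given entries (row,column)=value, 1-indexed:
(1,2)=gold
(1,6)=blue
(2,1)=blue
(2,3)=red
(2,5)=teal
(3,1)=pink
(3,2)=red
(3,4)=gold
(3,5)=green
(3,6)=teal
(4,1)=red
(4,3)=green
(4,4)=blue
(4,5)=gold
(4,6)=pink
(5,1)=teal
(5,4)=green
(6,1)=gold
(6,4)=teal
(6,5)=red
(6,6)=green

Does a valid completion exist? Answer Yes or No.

No round or table among the givens repeats a symbol, and propagating forced cells runs into no contradiction.
One valid completion exists (for instance, green gold teal red pink blue / blue green red pink teal gold / pink red blue gold green teal / red teal green blue gold pink / teal pink gold green blue red / gold blue pink teal red green).

Yes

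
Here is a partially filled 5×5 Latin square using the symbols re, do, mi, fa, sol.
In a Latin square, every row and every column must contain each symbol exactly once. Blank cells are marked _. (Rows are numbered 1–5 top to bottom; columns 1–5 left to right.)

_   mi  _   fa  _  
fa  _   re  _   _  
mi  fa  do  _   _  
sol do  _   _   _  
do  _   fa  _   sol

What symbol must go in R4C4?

Row 1, column 1: row 1 has {mi, fa} and column 1 has {do, mi, fa, sol}, leaving only re.
Row 1, column 3: row 1 has {re, mi, fa} and column 3 has {re, do, fa}, leaving only sol.
Row 1, column 5: row 1 has {re, mi, fa, sol} and column 5 has {sol}, leaving only do.
Row 2, column 2: row 2 has {re, fa} and column 2 has {do, mi, fa}, leaving only sol.
Row 2, column 5: row 2 has {re, fa, sol} and column 5 has {do, sol}, leaving only mi.
Row 2, column 4: row 2 has {re, mi, fa, sol} and column 4 has {fa}, leaving only do.
Row 3, column 5: row 3 has {do, mi, fa} and column 5 has {do, mi, sol}, leaving only re.
Row 3, column 4: row 3 has {re, do, mi, fa} and column 4 has {do, fa}, leaving only sol.
Row 4, column 3: row 4 has {do, sol} and column 3 has {re, do, fa, sol}, leaving only mi.
Row 4 already has {do, mi, sol} and column 4 already has {do, fa, sol}, so row 4, column 4 must be re.

re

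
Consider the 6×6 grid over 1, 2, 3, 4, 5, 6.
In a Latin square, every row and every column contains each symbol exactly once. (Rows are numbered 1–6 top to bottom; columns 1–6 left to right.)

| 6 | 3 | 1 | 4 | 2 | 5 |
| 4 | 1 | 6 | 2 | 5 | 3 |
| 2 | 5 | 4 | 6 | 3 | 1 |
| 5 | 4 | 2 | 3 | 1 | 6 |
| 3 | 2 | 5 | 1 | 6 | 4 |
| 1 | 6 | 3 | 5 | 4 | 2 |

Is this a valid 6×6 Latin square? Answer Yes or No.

Yes

Each row is a permutation of the 6 symbols, and so is each column.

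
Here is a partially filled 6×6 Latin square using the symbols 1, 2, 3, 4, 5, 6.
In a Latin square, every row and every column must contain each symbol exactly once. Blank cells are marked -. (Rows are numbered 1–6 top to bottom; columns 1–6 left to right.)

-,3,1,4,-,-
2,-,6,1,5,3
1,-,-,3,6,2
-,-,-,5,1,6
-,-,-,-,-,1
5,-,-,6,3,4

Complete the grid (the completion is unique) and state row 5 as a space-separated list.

Row 5, column 4: row 5 has {1} and column 4 has {1, 3, 4, 5, 6}, leaving only 2.
Row 5, column 5: row 5 has {1, 2} and column 5 has {1, 3, 5, 6}, leaving only 4.
Row 1, column 1: row 1 has {1, 3, 4} and column 1 has {1, 2, 5}, leaving only 6.
Row 5, column 1: row 5 has {1, 2, 4} and column 1 has {1, 2, 5, 6}, leaving only 3.
Row 5, column 3: row 5 has {1, 2, 3, 4} and column 3 has {1, 6}, leaving only 5.
Row 5, column 2: row 5 has {1, 2, 3, 4, 5} and column 2 has {3}, leaving only 6.
So row 5 reads: 3 6 5 2 4 1.

3 6 5 2 4 1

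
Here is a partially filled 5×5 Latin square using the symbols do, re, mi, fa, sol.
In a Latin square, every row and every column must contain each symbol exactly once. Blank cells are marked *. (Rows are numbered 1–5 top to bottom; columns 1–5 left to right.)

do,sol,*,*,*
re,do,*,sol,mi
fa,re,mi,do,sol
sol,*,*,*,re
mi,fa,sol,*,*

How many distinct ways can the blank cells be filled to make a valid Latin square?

Row 1, column 3: eliminating its row and column leaves {re, fa}.
Row 1, column 4: eliminating its row and column leaves {re, mi, fa}.
Row 1, column 5: eliminating its row and column leaves {fa}.
Row 2, column 3: eliminating its row and column leaves {fa}.
Row 4, column 2: eliminating its row and column leaves {mi}.
Row 4, column 3: eliminating its row and column leaves {do, fa}.
Row 4, column 4: eliminating its row and column leaves {mi, fa}.
Row 5, column 4: eliminating its row and column leaves {re}.
Row 5, column 5: eliminating its row and column leaves {do}.
Only one assignment across all blanks avoids any row or column repeat, giving 1 completion.

1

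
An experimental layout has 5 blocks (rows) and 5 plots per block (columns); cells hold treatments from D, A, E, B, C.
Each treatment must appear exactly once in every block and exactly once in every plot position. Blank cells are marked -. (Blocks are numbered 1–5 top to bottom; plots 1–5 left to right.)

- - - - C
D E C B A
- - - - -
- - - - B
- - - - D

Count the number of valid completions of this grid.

56

Block 1, plot 1: eliminating its block and plot leaves {A, E, B}.
Block 1, plot 2: eliminating its block and plot leaves {D, A, B}.
Block 1, plot 3: eliminating its block and plot leaves {D, A, E, B}.
Block 1, plot 4: eliminating its block and plot leaves {D, A, E}.
Block 3, plot 1: eliminating its block and plot leaves {A, E, B, C}.
Block 3, plot 2: eliminating its block and plot leaves {D, A, B, C}.
Block 3, plot 3: eliminating its block and plot leaves {D, A, E, B}.
Block 3, plot 4: eliminating its block and plot leaves {D, A, E, C}.
Block 3, plot 5: eliminating its block and plot leaves {E}.
Block 4, plot 1: eliminating its block and plot leaves {A, E, C}.
Block 4, plot 2: eliminating its block and plot leaves {D, A, C}.
Block 4, plot 3: eliminating its block and plot leaves {D, A, E}.
Block 4, plot 4: eliminating its block and plot leaves {D, A, E, C}.
Block 5, plot 1: eliminating its block and plot leaves {A, E, B, C}.
Block 5, plot 2: eliminating its block and plot leaves {A, B, C}.
Block 5, plot 3: eliminating its block and plot leaves {A, E, B}.
Block 5, plot 4: eliminating its block and plot leaves {A, E, C}.
Enumerating the assignments across these blanks that avoid any block or plot repeat gives 56 completions.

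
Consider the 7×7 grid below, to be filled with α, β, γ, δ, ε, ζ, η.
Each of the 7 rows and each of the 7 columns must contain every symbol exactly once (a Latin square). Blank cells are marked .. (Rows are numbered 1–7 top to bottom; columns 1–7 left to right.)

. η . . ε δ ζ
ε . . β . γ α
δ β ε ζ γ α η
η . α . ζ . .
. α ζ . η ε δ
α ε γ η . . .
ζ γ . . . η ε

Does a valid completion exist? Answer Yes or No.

No

Row 1, column 3: row 1 has {δ, ε, ζ, η} and column 3 has {α, γ, ε, ζ}, so it must be β.
Row 1, column 1: row 1 has {β, δ, ε, ζ, η} and column 1 has {α, δ, ε, ζ, η}, so it must be γ.
Row 1, column 4: row 1 has {β, γ, δ, ε, ζ, η} and column 4 has {β, ζ, η}, so it must be α.
Row 2, column 5: row 2 has {α, β, γ, ε} and column 5 has {γ, ε, ζ, η}, so it must be δ.
Row 2, column 2: row 2 has {α, β, γ, δ, ε} and column 2 has {α, β, γ, ε, η}, so it must be ζ.
Row 2, column 3: row 2 has {α, β, γ, δ, ε, ζ} and column 3 has {α, β, γ, ε, ζ}, so it must be η.
Row 4, column 2: row 4 has {α, ζ, η} and column 2 has {α, β, γ, ε, ζ, η}, so it must be δ.
Row 4, column 6: row 4 has {α, δ, ζ, η} and column 6 has {α, γ, δ, ε, η}, so it must be β.
Row 4, column 7: row 4 has {α, β, δ, ζ, η} and column 7 has {α, δ, ε, ζ, η}, so it must be γ.
Row 4, column 4: row 4 has {α, β, γ, δ, ζ, η} and column 4 has {α, β, ζ, η}, so it must be ε.
Row 5, column 1: row 5 has {α, δ, ε, ζ, η} and column 1 has {α, γ, δ, ε, ζ, η}, so it must be β.
Row 5, column 4: row 5 has {α, β, δ, ε, ζ, η} and column 4 has {α, β, ε, ζ, η}, so it must be γ.
Row 6, column 5: row 6 has {α, γ, ε, η} and column 5 has {γ, δ, ε, ζ, η}, so it must be β.
Now row 6, column 7: row 6 together with column 7 already contain {α, β, γ, δ, ε, ζ, η} — every symbol — so nothing can go there. The grid has no valid completion.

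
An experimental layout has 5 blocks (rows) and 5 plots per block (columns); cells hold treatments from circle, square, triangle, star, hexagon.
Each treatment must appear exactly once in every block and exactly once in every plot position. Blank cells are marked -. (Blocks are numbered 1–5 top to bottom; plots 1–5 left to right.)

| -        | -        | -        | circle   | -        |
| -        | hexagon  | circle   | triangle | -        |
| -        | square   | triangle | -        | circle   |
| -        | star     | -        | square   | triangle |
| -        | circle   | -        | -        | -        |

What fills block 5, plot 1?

triangle

Block 1, plot 2: block 1 has {circle} and plot 2 has {circle, square, star, hexagon}, leaving only triangle.
Block 4, plot 3: block 4 has {square, triangle, star} and plot 3 has {circle, triangle}, leaving only hexagon.
Block 4, plot 1: block 4 has {square, triangle, star, hexagon} and plot 1 has {}, leaving only circle.
Block 5, plot 1 is narrowed to {square, triangle, star, hexagon}.
If it were square, then block 3, plot 1 would be left with no valid symbol.
If it were star, then block 3, plot 1 would be left with no valid symbol.
If it were hexagon, then block 2, plot 1 would be left with no valid symbol.
So block 5, plot 1 must be triangle.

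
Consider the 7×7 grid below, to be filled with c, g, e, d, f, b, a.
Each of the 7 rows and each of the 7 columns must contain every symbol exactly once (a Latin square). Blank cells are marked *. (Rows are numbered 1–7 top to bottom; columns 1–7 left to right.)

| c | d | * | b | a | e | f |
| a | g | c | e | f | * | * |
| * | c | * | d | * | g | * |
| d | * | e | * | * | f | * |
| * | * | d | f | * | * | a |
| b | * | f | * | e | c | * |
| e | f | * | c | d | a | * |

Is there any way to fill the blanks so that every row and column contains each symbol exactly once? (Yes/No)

Yes

No row or column among the givens repeats a symbol, and propagating forced cells runs into no contradiction.
One valid completion exists (for instance, c d g b a e f / a g c e f d b / f c a d b g e / d b e a g f c / g e d f c b a / b a f g e c d / e f b c d a g).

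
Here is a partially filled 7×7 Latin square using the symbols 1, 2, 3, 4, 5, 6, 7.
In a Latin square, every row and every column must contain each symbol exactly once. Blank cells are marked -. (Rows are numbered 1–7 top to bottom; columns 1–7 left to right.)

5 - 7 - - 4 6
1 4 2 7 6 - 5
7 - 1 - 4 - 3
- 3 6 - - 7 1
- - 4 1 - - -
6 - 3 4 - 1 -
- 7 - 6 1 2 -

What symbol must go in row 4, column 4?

2

Row 2, column 6: row 2 has {1, 2, 4, 5, 6, 7} and column 6 has {1, 2, 4, 7}, leaving only 3.
Row 7, column 3: row 7 has {1, 2, 6, 7} and column 3 has {1, 2, 3, 4, 6, 7}, leaving only 5.
Row 7, column 7: row 7 has {1, 2, 5, 6, 7} and column 7 has {1, 3, 5, 6}, leaving only 4.
Row 7, column 1: row 7 has {1, 2, 4, 5, 6, 7} and column 1 has {1, 5, 6, 7}, leaving only 3.
Row 5, column 1: row 5 has {1, 4} and column 1 has {1, 3, 5, 6, 7}, leaving only 2.
Row 4, column 1: row 4 has {1, 3, 6, 7} and column 1 has {1, 2, 3, 5, 6, 7}, leaving only 4.
Row 5, column 7: row 5 has {1, 2, 4} and column 7 has {1, 3, 4, 5, 6}, leaving only 7.
Row 6, column 7: row 6 has {1, 3, 4, 6} and column 7 has {1, 3, 4, 5, 6, 7}, leaving only 2.
Row 6, column 2: row 6 has {1, 2, 3, 4, 6} and column 2 has {3, 4, 7}, leaving only 5.
Row 5, column 2: row 5 has {1, 2, 4, 7} and column 2 has {3, 4, 5, 7}, leaving only 6.
Row 3, column 2: row 3 has {1, 3, 4, 7} and column 2 has {3, 4, 5, 6, 7}, leaving only 2.
Row 1, column 2: row 1 has {4, 5, 6, 7} and column 2 has {2, 3, 4, 5, 6, 7}, leaving only 1.
Row 3, column 4: row 3 has {1, 2, 3, 4, 7} and column 4 has {1, 4, 6, 7}, leaving only 5.
Row 4 already has {1, 3, 4, 6, 7} and column 4 already has {1, 4, 5, 6, 7}, so row 4, column 4 must be 2.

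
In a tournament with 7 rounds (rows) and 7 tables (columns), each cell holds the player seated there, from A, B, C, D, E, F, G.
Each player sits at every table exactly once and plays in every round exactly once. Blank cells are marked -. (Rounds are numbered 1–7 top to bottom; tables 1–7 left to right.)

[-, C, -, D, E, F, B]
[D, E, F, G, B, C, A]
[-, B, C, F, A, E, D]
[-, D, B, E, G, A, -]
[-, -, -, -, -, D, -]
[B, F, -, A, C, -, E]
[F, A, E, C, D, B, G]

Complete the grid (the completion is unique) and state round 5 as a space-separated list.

Round 5, table 2: round 5 has {D} and table 2 has {A, B, C, D, E, F}, leaving only G.
Round 5, table 3: round 5 has {D, G} and table 3 has {B, C, E, F}, leaving only A.
Round 5, table 4: round 5 has {A, D, G} and table 4 has {A, C, D, E, F, G}, leaving only B.
Round 5, table 5: round 5 has {A, B, D, G} and table 5 has {A, B, C, D, E, G}, leaving only F.
Round 5, table 7: round 5 has {A, B, D, F, G} and table 7 has {A, B, D, E, G}, leaving only C.
Round 5, table 1: round 5 has {A, B, C, D, F, G} and table 1 has {B, D, F}, leaving only E.
So round 5 reads: E G A B F D C.

E G A B F D C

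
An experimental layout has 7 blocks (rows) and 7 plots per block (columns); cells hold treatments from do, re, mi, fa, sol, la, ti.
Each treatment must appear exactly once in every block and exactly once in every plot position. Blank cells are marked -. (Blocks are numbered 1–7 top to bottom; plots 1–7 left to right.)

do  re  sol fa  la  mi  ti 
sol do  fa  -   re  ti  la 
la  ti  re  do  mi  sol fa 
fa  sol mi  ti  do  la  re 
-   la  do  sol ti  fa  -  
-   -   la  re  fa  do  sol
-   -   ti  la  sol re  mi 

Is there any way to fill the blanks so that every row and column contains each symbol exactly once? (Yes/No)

No

Block 5, plot 7: block 5 together with plot 7 already contain {do, re, mi, fa, sol, la, ti} — every symbol — so nothing can go there. The grid has no valid completion.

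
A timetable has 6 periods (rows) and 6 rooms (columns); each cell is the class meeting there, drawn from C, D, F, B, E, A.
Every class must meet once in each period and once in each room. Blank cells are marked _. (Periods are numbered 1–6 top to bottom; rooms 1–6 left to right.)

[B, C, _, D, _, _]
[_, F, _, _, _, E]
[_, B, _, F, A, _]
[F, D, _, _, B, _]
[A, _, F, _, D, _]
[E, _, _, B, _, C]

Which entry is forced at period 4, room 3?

Period 2, room 5: period 2 has {F, E} and room 5 has {D, B, A}, leaving only C.
Period 2, room 1: period 2 has {C, F, E} and room 1 has {F, B, E, A}, leaving only D.
Period 2, room 4: period 2 has {C, D, F, E} and room 4 has {D, F, B}, leaving only A.
Period 2, room 3: period 2 has {C, D, F, E, A} and room 3 has {F}, leaving only B.
Period 3, room 1: period 3 has {F, B, A} and room 1 has {D, F, B, E, A}, leaving only C.
Period 3, room 6: period 3 has {C, F, B, A} and room 6 has {C, E}, leaving only D.
Period 3, room 3: period 3 has {C, D, F, B, A} and room 3 has {F, B}, leaving only E.
Period 1, room 3: period 1 has {C, D, B} and room 3 has {F, B, E}, leaving only A.
Period 4 already has {D, F, B} and room 3 already has {F, B, E, A}, so period 4, room 3 must be C.

C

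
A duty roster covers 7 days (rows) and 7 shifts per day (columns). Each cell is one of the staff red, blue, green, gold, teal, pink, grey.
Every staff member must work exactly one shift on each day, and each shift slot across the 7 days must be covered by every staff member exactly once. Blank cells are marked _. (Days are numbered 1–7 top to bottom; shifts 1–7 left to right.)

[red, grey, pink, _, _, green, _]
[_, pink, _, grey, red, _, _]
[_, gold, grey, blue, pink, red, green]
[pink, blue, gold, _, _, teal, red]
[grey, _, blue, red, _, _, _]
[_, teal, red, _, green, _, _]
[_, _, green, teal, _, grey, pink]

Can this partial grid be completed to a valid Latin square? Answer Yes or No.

Yes

No day or shift among the givens repeats a symbol, and propagating forced cells runs into no contradiction.
One valid completion exists (for instance, red grey pink gold blue green teal / green pink teal grey red gold blue / teal gold grey blue pink red green / pink blue gold green grey teal red / grey green blue red teal pink gold / gold teal red pink green blue grey / blue red green teal gold grey pink).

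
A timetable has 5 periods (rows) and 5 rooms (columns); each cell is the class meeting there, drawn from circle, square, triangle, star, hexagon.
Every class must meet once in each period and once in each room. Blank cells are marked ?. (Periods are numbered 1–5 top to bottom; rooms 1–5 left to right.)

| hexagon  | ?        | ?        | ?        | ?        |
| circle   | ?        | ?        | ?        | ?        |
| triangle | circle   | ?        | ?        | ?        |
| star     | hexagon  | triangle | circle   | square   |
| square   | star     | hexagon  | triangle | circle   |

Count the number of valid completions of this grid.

Period 1, room 2: eliminating its period and room leaves {square, triangle}.
Period 1, room 3: eliminating its period and room leaves {circle, square, star}.
Period 1, room 4: eliminating its period and room leaves {square, star}.
Period 1, room 5: eliminating its period and room leaves {triangle, star}.
Period 2, room 2: eliminating its period and room leaves {square, triangle}.
Period 2, room 3: eliminating its period and room leaves {square, star}.
Period 2, room 4: eliminating its period and room leaves {square, star, hexagon}.
Period 2, room 5: eliminating its period and room leaves {triangle, star, hexagon}.
Period 3, room 3: eliminating its period and room leaves {square, star}.
Period 3, room 4: eliminating its period and room leaves {square, star, hexagon}.
Period 3, room 5: eliminating its period and room leaves {star, hexagon}.
Enumerating the assignments across these blanks that avoid any period or room repeat gives 3 completions.

3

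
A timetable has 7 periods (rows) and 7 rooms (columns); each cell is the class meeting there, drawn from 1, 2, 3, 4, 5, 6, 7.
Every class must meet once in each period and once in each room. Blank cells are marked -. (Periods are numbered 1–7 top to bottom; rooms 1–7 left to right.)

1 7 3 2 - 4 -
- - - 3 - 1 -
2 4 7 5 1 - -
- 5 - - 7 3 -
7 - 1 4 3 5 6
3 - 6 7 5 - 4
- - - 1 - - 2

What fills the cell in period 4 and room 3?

Period 1, room 5: period 1 has {1, 2, 3, 4, 7} and room 5 has {1, 3, 5, 7}, leaving only 6.
Period 1, room 7: period 1 has {1, 2, 3, 4, 6, 7} and room 7 has {2, 4, 6}, leaving only 5.
Period 2, room 7: period 2 has {1, 3} and room 7 has {2, 4, 5, 6}, leaving only 7.
Period 3, room 6: period 3 has {1, 2, 4, 5, 7} and room 6 has {1, 3, 4, 5}, leaving only 6.
Period 3, room 7: period 3 has {1, 2, 4, 5, 6, 7} and room 7 has {2, 4, 5, 6, 7}, leaving only 3.
Period 4, room 4: period 4 has {3, 5, 7} and room 4 has {1, 2, 3, 4, 5, 7}, leaving only 6.
Period 4, room 1: period 4 has {3, 5, 6, 7} and room 1 has {1, 2, 3, 7}, leaving only 4.
Period 4 already has {3, 4, 5, 6, 7} and room 3 already has {1, 3, 6, 7}, so period 4, room 3 must be 2.

2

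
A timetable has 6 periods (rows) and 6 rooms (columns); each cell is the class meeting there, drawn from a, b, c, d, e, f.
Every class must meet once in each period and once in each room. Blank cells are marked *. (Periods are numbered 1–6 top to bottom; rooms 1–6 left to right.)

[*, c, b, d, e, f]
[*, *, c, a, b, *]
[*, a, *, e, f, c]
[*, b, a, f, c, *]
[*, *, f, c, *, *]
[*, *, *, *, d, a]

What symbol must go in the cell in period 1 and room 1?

a

Period 1 already has {b, c, d, e, f} and room 1 already has {}, so period 1, room 1 must be a.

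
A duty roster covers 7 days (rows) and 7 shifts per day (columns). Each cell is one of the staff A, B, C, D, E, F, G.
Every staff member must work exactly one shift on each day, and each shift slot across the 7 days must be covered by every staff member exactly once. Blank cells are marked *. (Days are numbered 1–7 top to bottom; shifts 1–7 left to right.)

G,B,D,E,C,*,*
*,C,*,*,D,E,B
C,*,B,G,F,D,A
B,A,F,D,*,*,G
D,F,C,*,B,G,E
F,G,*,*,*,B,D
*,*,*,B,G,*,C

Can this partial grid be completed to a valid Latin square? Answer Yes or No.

Yes

No day or shift among the givens repeats a symbol, and propagating forced cells runs into no contradiction.
One valid completion exists (for instance, G B D E C A F / A C G F D E B / C E B G F D A / B A F D E C G / D F C A B G E / F G E C A B D / E D A B G F C).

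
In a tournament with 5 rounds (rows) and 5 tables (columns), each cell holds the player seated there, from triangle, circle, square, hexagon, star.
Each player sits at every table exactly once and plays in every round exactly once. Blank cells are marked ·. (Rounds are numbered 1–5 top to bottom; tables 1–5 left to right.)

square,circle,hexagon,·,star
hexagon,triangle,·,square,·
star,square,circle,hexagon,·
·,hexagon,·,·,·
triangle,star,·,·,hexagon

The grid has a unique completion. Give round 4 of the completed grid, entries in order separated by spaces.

circle hexagon triangle star square

Round 4, table 1: round 4 has {hexagon} and table 1 has {triangle, square, hexagon, star}, leaving only circle.
Round 1, table 4: round 1 has {circle, square, hexagon, star} and table 4 has {square, hexagon}, leaving only triangle.
Round 4, table 4: round 4 has {circle, hexagon} and table 4 has {triangle, square, hexagon}, leaving only star.
Round 2, table 3: round 2 has {triangle, square, hexagon} and table 3 has {circle, hexagon}, leaving only star.
Round 2, table 5: round 2 has {triangle, square, hexagon, star} and table 5 has {hexagon, star}, leaving only circle.
Round 3, table 5: round 3 has {circle, square, hexagon, star} and table 5 has {circle, hexagon, star}, leaving only triangle.
Round 4, table 5: round 4 has {circle, hexagon, star} and table 5 has {triangle, circle, hexagon, star}, leaving only square.
Round 4, table 3: round 4 has {circle, square, hexagon, star} and table 3 has {circle, hexagon, star}, leaving only triangle.
So round 4 reads: circle hexagon triangle star square.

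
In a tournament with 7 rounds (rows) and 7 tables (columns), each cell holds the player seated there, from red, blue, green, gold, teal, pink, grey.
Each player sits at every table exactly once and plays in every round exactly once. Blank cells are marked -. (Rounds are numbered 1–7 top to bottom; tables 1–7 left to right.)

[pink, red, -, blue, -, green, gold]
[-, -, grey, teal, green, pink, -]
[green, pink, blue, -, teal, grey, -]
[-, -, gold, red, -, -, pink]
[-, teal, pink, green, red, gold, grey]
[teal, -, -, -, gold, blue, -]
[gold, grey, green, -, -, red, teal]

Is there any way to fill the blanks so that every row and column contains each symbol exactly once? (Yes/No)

No

Round 1, table 3: round 1 has {red, blue, green, gold, pink} and table 3 has {blue, green, gold, pink, grey}, so it must be teal.
Round 1, table 5: round 1 has {red, blue, green, gold, teal, pink} and table 5 has {red, green, gold, teal}, so it must be grey.
Round 3, table 4: round 3 has {blue, green, teal, pink, grey} and table 4 has {red, blue, green, teal}, so it must be gold.
Round 3, table 7: round 3 has {blue, green, gold, teal, pink, grey} and table 7 has {gold, teal, pink, grey}, so it must be red.
Round 2, table 7: round 2 has {green, teal, pink, grey} and table 7 has {red, gold, teal, pink, grey}, so it must be blue.
Round 2, table 1: round 2 has {blue, green, teal, pink, grey} and table 1 has {green, gold, teal, pink}, so it must be red.
Round 2, table 2: round 2 has {red, blue, green, teal, pink, grey} and table 2 has {red, teal, pink, grey}, so it must be gold.
Round 4, table 5: round 4 has {red, gold, pink} and table 5 has {red, green, gold, teal, grey}, so it must be blue.
Round 4, table 1: round 4 has {red, blue, gold, pink} and table 1 has {red, green, gold, teal, pink}, so it must be grey.
Round 4, table 2: round 4 has {red, blue, gold, pink, grey} and table 2 has {red, gold, teal, pink, grey}, so it must be green.
Now round 6, table 2: round 6 together with table 2 already contain {red, blue, green, gold, teal, pink, grey} — every symbol — so nothing can go there. The grid has no valid completion.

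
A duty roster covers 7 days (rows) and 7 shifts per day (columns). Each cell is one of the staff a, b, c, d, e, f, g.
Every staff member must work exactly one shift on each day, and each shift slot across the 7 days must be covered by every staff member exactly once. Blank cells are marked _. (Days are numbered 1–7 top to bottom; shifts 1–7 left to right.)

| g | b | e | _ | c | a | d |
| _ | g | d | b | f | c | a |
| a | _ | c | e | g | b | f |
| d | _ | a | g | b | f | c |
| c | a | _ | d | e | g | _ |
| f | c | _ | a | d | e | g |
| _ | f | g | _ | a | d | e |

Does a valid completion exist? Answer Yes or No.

Yes

No day or shift among the givens repeats a symbol, and propagating forced cells runs into no contradiction.
One valid completion exists (for instance, g b e f c a d / e g d b f c a / a d c e g b f / d e a g b f c / c a f d e g b / f c b a d e g / b f g c a d e).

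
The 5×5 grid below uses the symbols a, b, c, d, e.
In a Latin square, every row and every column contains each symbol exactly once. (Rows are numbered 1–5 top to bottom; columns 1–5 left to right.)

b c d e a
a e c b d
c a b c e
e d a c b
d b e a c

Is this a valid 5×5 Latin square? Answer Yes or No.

Column 4 contains c twice (at rows 3 and 4), so it is not a permutation.

No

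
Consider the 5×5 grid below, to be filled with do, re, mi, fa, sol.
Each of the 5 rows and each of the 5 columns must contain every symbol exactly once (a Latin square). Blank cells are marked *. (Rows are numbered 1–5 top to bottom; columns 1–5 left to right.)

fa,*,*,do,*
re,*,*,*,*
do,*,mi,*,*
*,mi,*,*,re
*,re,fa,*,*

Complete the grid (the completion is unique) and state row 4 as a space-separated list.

sol mi do fa re

Row 4, column 1: row 4 has {re, mi} and column 1 has {do, re, fa}, leaving only sol.
Row 4, column 3: row 4 has {re, mi, sol} and column 3 has {mi, fa}, leaving only do.
Row 4, column 4: row 4 has {do, re, mi, sol} and column 4 has {do}, leaving only fa.
So row 4 reads: sol mi do fa re.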